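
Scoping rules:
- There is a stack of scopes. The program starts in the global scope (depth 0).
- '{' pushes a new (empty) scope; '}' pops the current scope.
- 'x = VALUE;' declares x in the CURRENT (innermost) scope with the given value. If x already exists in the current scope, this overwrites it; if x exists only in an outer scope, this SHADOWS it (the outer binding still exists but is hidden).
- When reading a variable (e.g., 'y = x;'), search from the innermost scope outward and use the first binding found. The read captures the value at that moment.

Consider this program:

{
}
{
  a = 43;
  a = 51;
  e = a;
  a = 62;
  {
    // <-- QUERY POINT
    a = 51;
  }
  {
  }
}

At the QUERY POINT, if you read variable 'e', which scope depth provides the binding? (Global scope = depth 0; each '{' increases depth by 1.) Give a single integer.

Answer: 1

Derivation:
Step 1: enter scope (depth=1)
Step 2: exit scope (depth=0)
Step 3: enter scope (depth=1)
Step 4: declare a=43 at depth 1
Step 5: declare a=51 at depth 1
Step 6: declare e=(read a)=51 at depth 1
Step 7: declare a=62 at depth 1
Step 8: enter scope (depth=2)
Visible at query point: a=62 e=51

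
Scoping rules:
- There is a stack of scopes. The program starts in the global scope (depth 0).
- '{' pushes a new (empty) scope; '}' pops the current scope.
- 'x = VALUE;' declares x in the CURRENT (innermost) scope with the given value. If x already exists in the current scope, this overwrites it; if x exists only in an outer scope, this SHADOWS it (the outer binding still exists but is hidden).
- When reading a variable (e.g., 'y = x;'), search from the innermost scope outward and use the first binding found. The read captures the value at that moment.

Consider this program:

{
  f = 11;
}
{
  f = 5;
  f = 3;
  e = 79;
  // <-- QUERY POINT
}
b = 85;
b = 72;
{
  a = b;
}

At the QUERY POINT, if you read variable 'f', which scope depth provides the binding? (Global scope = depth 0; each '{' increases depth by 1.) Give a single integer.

Step 1: enter scope (depth=1)
Step 2: declare f=11 at depth 1
Step 3: exit scope (depth=0)
Step 4: enter scope (depth=1)
Step 5: declare f=5 at depth 1
Step 6: declare f=3 at depth 1
Step 7: declare e=79 at depth 1
Visible at query point: e=79 f=3

Answer: 1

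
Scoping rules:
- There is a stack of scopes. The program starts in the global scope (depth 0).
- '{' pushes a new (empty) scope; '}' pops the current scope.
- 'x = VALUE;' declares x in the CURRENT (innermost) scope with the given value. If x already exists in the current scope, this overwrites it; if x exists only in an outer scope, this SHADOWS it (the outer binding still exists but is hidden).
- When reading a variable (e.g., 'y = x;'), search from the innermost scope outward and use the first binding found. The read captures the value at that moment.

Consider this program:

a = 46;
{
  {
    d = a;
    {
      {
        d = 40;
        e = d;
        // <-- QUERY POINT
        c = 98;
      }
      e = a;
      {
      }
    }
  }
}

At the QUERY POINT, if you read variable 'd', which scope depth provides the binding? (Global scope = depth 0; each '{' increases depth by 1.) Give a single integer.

Answer: 4

Derivation:
Step 1: declare a=46 at depth 0
Step 2: enter scope (depth=1)
Step 3: enter scope (depth=2)
Step 4: declare d=(read a)=46 at depth 2
Step 5: enter scope (depth=3)
Step 6: enter scope (depth=4)
Step 7: declare d=40 at depth 4
Step 8: declare e=(read d)=40 at depth 4
Visible at query point: a=46 d=40 e=40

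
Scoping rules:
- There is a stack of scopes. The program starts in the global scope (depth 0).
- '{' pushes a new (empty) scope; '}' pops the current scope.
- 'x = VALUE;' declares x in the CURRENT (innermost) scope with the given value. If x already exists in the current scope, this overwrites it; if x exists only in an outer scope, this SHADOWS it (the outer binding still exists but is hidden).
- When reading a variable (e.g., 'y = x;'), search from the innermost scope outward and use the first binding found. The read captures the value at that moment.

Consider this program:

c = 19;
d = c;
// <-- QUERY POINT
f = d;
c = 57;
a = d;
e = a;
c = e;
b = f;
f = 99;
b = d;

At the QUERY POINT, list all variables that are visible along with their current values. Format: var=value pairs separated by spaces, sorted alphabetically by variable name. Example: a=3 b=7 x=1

Step 1: declare c=19 at depth 0
Step 2: declare d=(read c)=19 at depth 0
Visible at query point: c=19 d=19

Answer: c=19 d=19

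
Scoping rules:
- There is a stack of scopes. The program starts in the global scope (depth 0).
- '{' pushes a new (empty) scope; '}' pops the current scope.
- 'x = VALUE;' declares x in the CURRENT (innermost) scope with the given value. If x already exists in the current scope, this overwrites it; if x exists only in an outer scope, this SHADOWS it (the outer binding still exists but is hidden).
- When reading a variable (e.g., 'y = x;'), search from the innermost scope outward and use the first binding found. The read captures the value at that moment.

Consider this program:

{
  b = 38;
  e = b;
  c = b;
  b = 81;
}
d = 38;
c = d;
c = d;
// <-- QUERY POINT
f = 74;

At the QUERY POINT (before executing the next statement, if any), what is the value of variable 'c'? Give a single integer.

Step 1: enter scope (depth=1)
Step 2: declare b=38 at depth 1
Step 3: declare e=(read b)=38 at depth 1
Step 4: declare c=(read b)=38 at depth 1
Step 5: declare b=81 at depth 1
Step 6: exit scope (depth=0)
Step 7: declare d=38 at depth 0
Step 8: declare c=(read d)=38 at depth 0
Step 9: declare c=(read d)=38 at depth 0
Visible at query point: c=38 d=38

Answer: 38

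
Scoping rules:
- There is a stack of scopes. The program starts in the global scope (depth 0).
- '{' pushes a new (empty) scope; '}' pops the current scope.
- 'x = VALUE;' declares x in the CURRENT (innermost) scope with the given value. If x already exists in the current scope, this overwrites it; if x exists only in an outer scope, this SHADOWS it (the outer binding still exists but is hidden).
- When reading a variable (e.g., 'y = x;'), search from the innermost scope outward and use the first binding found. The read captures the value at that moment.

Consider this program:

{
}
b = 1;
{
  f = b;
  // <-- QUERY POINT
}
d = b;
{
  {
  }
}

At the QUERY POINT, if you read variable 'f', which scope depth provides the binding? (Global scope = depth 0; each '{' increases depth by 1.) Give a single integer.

Answer: 1

Derivation:
Step 1: enter scope (depth=1)
Step 2: exit scope (depth=0)
Step 3: declare b=1 at depth 0
Step 4: enter scope (depth=1)
Step 5: declare f=(read b)=1 at depth 1
Visible at query point: b=1 f=1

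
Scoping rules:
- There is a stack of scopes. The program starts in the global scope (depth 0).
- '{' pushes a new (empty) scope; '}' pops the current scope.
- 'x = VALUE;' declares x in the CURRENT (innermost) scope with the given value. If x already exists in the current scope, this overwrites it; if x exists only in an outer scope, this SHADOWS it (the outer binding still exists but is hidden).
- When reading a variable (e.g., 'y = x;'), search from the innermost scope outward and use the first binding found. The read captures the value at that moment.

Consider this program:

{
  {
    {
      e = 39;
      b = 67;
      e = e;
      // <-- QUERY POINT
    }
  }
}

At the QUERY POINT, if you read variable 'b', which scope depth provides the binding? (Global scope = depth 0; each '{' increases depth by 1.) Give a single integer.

Answer: 3

Derivation:
Step 1: enter scope (depth=1)
Step 2: enter scope (depth=2)
Step 3: enter scope (depth=3)
Step 4: declare e=39 at depth 3
Step 5: declare b=67 at depth 3
Step 6: declare e=(read e)=39 at depth 3
Visible at query point: b=67 e=39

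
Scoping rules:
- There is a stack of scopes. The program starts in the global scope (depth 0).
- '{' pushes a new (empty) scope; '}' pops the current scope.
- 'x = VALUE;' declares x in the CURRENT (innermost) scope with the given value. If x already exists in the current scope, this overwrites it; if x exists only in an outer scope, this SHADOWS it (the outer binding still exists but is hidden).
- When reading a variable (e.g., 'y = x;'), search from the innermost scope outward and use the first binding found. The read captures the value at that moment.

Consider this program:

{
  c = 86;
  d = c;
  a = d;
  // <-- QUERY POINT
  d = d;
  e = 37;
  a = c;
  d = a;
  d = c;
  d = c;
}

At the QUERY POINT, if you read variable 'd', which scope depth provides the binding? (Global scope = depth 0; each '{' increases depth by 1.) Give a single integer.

Answer: 1

Derivation:
Step 1: enter scope (depth=1)
Step 2: declare c=86 at depth 1
Step 3: declare d=(read c)=86 at depth 1
Step 4: declare a=(read d)=86 at depth 1
Visible at query point: a=86 c=86 d=86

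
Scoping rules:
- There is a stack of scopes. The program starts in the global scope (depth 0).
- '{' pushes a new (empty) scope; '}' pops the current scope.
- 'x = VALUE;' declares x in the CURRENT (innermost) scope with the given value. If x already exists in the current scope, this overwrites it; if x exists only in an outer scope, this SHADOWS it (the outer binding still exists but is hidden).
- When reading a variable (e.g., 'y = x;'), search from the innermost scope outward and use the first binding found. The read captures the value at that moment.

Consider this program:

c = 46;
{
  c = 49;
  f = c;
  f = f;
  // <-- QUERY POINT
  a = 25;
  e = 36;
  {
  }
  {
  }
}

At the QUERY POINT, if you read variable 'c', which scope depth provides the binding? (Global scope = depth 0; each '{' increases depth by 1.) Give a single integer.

Step 1: declare c=46 at depth 0
Step 2: enter scope (depth=1)
Step 3: declare c=49 at depth 1
Step 4: declare f=(read c)=49 at depth 1
Step 5: declare f=(read f)=49 at depth 1
Visible at query point: c=49 f=49

Answer: 1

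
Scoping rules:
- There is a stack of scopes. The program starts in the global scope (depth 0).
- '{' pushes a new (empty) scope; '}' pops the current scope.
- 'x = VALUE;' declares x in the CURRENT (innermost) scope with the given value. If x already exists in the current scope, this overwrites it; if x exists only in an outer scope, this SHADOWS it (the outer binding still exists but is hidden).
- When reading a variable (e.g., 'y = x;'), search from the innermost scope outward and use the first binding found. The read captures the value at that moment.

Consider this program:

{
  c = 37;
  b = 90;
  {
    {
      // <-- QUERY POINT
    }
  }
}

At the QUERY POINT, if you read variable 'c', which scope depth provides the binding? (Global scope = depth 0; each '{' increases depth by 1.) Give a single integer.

Answer: 1

Derivation:
Step 1: enter scope (depth=1)
Step 2: declare c=37 at depth 1
Step 3: declare b=90 at depth 1
Step 4: enter scope (depth=2)
Step 5: enter scope (depth=3)
Visible at query point: b=90 c=37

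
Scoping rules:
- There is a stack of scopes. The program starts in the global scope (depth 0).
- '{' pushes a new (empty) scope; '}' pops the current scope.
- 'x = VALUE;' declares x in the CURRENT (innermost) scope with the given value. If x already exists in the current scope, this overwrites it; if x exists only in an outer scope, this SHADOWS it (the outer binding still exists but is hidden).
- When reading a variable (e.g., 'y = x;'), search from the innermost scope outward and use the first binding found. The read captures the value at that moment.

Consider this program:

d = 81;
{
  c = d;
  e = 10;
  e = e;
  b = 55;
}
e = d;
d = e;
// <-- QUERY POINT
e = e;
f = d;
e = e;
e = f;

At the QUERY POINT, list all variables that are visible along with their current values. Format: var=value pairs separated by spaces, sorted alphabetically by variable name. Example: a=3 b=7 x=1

Answer: d=81 e=81

Derivation:
Step 1: declare d=81 at depth 0
Step 2: enter scope (depth=1)
Step 3: declare c=(read d)=81 at depth 1
Step 4: declare e=10 at depth 1
Step 5: declare e=(read e)=10 at depth 1
Step 6: declare b=55 at depth 1
Step 7: exit scope (depth=0)
Step 8: declare e=(read d)=81 at depth 0
Step 9: declare d=(read e)=81 at depth 0
Visible at query point: d=81 e=81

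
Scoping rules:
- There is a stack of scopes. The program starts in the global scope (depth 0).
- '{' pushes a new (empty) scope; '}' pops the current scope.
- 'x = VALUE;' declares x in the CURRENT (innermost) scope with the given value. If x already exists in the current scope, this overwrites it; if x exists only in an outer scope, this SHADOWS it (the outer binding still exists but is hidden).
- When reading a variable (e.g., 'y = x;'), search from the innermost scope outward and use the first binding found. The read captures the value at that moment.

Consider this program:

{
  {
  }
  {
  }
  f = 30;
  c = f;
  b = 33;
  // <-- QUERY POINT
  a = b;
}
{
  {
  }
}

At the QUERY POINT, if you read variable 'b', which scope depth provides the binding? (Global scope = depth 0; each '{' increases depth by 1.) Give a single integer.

Answer: 1

Derivation:
Step 1: enter scope (depth=1)
Step 2: enter scope (depth=2)
Step 3: exit scope (depth=1)
Step 4: enter scope (depth=2)
Step 5: exit scope (depth=1)
Step 6: declare f=30 at depth 1
Step 7: declare c=(read f)=30 at depth 1
Step 8: declare b=33 at depth 1
Visible at query point: b=33 c=30 f=30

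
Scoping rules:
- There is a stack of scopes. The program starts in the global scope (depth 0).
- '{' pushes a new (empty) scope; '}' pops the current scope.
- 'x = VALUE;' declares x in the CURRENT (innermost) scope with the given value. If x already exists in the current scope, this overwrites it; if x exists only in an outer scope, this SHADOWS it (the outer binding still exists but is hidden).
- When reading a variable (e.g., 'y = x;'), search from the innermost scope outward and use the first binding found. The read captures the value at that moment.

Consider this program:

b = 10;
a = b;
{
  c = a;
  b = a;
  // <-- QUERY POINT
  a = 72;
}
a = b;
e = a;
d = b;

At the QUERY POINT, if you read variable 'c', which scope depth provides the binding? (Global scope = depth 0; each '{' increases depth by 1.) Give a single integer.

Answer: 1

Derivation:
Step 1: declare b=10 at depth 0
Step 2: declare a=(read b)=10 at depth 0
Step 3: enter scope (depth=1)
Step 4: declare c=(read a)=10 at depth 1
Step 5: declare b=(read a)=10 at depth 1
Visible at query point: a=10 b=10 c=10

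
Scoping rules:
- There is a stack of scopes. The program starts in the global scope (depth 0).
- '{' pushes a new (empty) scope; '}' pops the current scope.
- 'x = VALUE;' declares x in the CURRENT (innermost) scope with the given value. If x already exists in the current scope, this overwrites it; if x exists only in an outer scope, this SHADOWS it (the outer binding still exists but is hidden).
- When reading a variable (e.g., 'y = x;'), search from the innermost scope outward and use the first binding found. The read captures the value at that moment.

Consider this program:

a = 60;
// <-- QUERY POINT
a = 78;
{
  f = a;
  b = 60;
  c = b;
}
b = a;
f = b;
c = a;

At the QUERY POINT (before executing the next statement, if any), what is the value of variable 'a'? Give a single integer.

Step 1: declare a=60 at depth 0
Visible at query point: a=60

Answer: 60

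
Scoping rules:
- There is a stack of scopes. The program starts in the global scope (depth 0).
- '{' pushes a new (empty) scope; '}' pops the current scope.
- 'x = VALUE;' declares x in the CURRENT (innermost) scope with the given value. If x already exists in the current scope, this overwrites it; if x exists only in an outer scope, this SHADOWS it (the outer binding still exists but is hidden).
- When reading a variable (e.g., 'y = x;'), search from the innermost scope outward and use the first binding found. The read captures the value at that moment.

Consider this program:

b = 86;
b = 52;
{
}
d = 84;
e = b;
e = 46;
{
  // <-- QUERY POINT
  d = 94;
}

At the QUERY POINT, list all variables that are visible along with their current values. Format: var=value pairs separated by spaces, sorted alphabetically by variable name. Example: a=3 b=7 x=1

Step 1: declare b=86 at depth 0
Step 2: declare b=52 at depth 0
Step 3: enter scope (depth=1)
Step 4: exit scope (depth=0)
Step 5: declare d=84 at depth 0
Step 6: declare e=(read b)=52 at depth 0
Step 7: declare e=46 at depth 0
Step 8: enter scope (depth=1)
Visible at query point: b=52 d=84 e=46

Answer: b=52 d=84 e=46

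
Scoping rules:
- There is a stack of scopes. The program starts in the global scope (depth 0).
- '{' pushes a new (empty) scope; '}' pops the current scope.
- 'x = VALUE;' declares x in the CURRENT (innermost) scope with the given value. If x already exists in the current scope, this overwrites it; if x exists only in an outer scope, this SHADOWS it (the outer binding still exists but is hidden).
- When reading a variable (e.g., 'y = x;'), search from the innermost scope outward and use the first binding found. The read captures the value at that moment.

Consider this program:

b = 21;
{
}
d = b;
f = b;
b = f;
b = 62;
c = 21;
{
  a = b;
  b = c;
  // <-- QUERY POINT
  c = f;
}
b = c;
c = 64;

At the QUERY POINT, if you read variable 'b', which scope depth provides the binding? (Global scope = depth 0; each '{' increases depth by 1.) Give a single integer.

Step 1: declare b=21 at depth 0
Step 2: enter scope (depth=1)
Step 3: exit scope (depth=0)
Step 4: declare d=(read b)=21 at depth 0
Step 5: declare f=(read b)=21 at depth 0
Step 6: declare b=(read f)=21 at depth 0
Step 7: declare b=62 at depth 0
Step 8: declare c=21 at depth 0
Step 9: enter scope (depth=1)
Step 10: declare a=(read b)=62 at depth 1
Step 11: declare b=(read c)=21 at depth 1
Visible at query point: a=62 b=21 c=21 d=21 f=21

Answer: 1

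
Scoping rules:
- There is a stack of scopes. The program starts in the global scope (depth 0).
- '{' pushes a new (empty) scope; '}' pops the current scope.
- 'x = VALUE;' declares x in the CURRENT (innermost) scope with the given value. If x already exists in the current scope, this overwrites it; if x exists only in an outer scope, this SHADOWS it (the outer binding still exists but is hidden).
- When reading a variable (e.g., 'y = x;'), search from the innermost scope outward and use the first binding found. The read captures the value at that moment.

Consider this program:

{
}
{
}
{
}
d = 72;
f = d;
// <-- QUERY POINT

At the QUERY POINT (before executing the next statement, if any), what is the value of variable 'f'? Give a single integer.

Step 1: enter scope (depth=1)
Step 2: exit scope (depth=0)
Step 3: enter scope (depth=1)
Step 4: exit scope (depth=0)
Step 5: enter scope (depth=1)
Step 6: exit scope (depth=0)
Step 7: declare d=72 at depth 0
Step 8: declare f=(read d)=72 at depth 0
Visible at query point: d=72 f=72

Answer: 72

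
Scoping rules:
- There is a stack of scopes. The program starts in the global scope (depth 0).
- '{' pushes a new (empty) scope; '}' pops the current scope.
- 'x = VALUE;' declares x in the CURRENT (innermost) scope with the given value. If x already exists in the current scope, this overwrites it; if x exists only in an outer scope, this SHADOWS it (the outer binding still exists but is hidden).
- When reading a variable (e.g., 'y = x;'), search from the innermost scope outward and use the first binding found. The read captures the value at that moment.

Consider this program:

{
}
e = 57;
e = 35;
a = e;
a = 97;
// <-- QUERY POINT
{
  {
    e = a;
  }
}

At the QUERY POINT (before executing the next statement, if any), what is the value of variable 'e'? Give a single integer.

Step 1: enter scope (depth=1)
Step 2: exit scope (depth=0)
Step 3: declare e=57 at depth 0
Step 4: declare e=35 at depth 0
Step 5: declare a=(read e)=35 at depth 0
Step 6: declare a=97 at depth 0
Visible at query point: a=97 e=35

Answer: 35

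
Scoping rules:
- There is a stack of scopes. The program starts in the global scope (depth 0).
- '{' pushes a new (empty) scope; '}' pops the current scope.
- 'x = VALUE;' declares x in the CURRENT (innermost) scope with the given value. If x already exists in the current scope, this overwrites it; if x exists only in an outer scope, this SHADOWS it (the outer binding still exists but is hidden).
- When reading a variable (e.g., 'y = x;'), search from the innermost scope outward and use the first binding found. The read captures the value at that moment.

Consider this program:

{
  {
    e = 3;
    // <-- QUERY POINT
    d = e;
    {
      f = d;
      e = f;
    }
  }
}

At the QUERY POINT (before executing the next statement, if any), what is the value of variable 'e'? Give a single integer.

Step 1: enter scope (depth=1)
Step 2: enter scope (depth=2)
Step 3: declare e=3 at depth 2
Visible at query point: e=3

Answer: 3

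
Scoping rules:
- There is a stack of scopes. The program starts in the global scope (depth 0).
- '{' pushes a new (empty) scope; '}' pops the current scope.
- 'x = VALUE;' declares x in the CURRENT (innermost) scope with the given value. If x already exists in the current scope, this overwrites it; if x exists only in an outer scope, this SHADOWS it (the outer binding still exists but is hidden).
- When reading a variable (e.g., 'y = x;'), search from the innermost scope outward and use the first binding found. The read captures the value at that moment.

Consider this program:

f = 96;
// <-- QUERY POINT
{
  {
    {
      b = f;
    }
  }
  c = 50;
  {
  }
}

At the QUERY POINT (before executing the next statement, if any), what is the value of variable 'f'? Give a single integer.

Step 1: declare f=96 at depth 0
Visible at query point: f=96

Answer: 96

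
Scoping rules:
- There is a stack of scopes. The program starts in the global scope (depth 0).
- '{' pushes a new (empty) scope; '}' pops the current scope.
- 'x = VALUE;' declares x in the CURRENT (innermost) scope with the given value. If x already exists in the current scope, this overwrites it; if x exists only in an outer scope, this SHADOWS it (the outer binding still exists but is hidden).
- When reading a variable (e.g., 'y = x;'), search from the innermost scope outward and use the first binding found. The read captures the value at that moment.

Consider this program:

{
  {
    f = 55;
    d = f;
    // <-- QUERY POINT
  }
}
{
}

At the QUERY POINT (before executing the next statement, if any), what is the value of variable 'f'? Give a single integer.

Answer: 55

Derivation:
Step 1: enter scope (depth=1)
Step 2: enter scope (depth=2)
Step 3: declare f=55 at depth 2
Step 4: declare d=(read f)=55 at depth 2
Visible at query point: d=55 f=55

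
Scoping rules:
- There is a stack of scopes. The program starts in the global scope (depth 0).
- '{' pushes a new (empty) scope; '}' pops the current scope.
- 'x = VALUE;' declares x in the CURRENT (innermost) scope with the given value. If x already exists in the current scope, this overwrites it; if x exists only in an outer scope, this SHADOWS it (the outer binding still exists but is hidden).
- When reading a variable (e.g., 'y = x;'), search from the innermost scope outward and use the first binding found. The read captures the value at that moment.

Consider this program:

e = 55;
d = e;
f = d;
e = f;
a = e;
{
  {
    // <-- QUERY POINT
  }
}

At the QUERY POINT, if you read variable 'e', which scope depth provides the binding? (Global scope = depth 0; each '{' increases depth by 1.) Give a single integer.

Answer: 0

Derivation:
Step 1: declare e=55 at depth 0
Step 2: declare d=(read e)=55 at depth 0
Step 3: declare f=(read d)=55 at depth 0
Step 4: declare e=(read f)=55 at depth 0
Step 5: declare a=(read e)=55 at depth 0
Step 6: enter scope (depth=1)
Step 7: enter scope (depth=2)
Visible at query point: a=55 d=55 e=55 f=55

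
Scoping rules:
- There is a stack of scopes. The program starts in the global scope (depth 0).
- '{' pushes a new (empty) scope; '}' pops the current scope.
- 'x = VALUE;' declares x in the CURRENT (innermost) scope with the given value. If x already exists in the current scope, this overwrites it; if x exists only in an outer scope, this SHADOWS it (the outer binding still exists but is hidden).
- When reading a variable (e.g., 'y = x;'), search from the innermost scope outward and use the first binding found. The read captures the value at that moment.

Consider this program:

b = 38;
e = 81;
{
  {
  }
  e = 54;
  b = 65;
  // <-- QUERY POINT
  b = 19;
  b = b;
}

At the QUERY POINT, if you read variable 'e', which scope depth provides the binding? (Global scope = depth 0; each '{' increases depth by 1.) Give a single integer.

Answer: 1

Derivation:
Step 1: declare b=38 at depth 0
Step 2: declare e=81 at depth 0
Step 3: enter scope (depth=1)
Step 4: enter scope (depth=2)
Step 5: exit scope (depth=1)
Step 6: declare e=54 at depth 1
Step 7: declare b=65 at depth 1
Visible at query point: b=65 e=54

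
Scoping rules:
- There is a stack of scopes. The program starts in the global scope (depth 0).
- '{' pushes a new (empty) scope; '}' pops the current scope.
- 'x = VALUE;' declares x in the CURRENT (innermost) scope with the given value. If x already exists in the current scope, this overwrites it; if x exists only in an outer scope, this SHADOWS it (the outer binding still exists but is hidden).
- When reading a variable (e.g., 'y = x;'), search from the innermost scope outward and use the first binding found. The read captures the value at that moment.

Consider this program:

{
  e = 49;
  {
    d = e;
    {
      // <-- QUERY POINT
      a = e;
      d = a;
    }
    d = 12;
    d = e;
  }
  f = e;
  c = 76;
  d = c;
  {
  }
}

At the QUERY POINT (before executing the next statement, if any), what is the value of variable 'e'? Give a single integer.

Step 1: enter scope (depth=1)
Step 2: declare e=49 at depth 1
Step 3: enter scope (depth=2)
Step 4: declare d=(read e)=49 at depth 2
Step 5: enter scope (depth=3)
Visible at query point: d=49 e=49

Answer: 49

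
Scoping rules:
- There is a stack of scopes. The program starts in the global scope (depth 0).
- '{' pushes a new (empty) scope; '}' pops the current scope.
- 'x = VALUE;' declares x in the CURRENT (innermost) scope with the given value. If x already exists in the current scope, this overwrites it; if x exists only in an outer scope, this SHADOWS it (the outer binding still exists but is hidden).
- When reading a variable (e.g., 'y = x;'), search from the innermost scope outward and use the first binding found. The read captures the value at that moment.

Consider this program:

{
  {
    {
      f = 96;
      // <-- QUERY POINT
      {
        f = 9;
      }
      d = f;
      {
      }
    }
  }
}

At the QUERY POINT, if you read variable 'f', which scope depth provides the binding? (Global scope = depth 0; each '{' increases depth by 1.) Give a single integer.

Answer: 3

Derivation:
Step 1: enter scope (depth=1)
Step 2: enter scope (depth=2)
Step 3: enter scope (depth=3)
Step 4: declare f=96 at depth 3
Visible at query point: f=96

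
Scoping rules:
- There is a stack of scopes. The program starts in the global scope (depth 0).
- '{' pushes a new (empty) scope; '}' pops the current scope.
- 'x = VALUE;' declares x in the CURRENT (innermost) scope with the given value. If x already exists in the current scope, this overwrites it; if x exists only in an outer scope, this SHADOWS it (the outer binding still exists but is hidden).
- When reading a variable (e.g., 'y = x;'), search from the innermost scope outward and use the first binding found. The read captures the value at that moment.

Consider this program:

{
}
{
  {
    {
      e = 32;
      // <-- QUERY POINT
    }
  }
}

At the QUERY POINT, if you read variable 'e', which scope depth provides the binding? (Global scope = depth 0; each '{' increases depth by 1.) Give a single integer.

Step 1: enter scope (depth=1)
Step 2: exit scope (depth=0)
Step 3: enter scope (depth=1)
Step 4: enter scope (depth=2)
Step 5: enter scope (depth=3)
Step 6: declare e=32 at depth 3
Visible at query point: e=32

Answer: 3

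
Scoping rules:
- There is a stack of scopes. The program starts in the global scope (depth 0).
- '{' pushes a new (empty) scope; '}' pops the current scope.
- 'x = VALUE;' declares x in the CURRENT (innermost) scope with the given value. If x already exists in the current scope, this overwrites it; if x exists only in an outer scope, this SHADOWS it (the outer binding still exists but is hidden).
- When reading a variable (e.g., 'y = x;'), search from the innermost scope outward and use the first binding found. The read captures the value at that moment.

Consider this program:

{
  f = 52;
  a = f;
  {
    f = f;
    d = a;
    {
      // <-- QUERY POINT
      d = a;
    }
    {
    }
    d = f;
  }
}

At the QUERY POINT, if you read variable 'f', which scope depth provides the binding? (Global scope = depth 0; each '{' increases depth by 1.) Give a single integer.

Step 1: enter scope (depth=1)
Step 2: declare f=52 at depth 1
Step 3: declare a=(read f)=52 at depth 1
Step 4: enter scope (depth=2)
Step 5: declare f=(read f)=52 at depth 2
Step 6: declare d=(read a)=52 at depth 2
Step 7: enter scope (depth=3)
Visible at query point: a=52 d=52 f=52

Answer: 2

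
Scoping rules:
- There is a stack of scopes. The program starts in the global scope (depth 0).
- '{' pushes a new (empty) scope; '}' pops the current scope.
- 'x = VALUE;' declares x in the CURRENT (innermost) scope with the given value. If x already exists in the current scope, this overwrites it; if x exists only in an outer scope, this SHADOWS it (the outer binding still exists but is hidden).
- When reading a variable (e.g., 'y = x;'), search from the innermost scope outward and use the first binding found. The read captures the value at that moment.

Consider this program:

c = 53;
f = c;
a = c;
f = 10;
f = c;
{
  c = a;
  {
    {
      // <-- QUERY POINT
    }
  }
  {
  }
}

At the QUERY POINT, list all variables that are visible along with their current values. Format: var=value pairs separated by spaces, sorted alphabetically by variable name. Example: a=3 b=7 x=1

Answer: a=53 c=53 f=53

Derivation:
Step 1: declare c=53 at depth 0
Step 2: declare f=(read c)=53 at depth 0
Step 3: declare a=(read c)=53 at depth 0
Step 4: declare f=10 at depth 0
Step 5: declare f=(read c)=53 at depth 0
Step 6: enter scope (depth=1)
Step 7: declare c=(read a)=53 at depth 1
Step 8: enter scope (depth=2)
Step 9: enter scope (depth=3)
Visible at query point: a=53 c=53 f=53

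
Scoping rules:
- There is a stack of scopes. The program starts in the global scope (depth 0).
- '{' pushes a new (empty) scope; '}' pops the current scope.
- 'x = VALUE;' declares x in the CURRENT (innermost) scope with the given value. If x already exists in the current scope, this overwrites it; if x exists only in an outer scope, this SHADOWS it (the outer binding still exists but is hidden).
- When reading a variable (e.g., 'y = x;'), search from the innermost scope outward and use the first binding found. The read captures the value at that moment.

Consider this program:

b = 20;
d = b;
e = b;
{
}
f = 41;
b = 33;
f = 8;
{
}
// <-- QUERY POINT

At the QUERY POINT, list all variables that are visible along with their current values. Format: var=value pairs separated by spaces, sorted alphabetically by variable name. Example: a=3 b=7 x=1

Answer: b=33 d=20 e=20 f=8

Derivation:
Step 1: declare b=20 at depth 0
Step 2: declare d=(read b)=20 at depth 0
Step 3: declare e=(read b)=20 at depth 0
Step 4: enter scope (depth=1)
Step 5: exit scope (depth=0)
Step 6: declare f=41 at depth 0
Step 7: declare b=33 at depth 0
Step 8: declare f=8 at depth 0
Step 9: enter scope (depth=1)
Step 10: exit scope (depth=0)
Visible at query point: b=33 d=20 e=20 f=8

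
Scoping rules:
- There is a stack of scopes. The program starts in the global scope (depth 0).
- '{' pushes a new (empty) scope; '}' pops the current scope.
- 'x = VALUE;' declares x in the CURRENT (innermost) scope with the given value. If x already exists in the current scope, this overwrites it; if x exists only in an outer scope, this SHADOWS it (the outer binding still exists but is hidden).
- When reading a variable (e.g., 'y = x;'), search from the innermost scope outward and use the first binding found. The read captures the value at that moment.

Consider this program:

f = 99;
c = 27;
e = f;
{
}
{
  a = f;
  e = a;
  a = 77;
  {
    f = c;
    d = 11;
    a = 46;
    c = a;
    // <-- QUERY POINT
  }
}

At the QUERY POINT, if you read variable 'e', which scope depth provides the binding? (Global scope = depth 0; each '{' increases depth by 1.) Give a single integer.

Answer: 1

Derivation:
Step 1: declare f=99 at depth 0
Step 2: declare c=27 at depth 0
Step 3: declare e=(read f)=99 at depth 0
Step 4: enter scope (depth=1)
Step 5: exit scope (depth=0)
Step 6: enter scope (depth=1)
Step 7: declare a=(read f)=99 at depth 1
Step 8: declare e=(read a)=99 at depth 1
Step 9: declare a=77 at depth 1
Step 10: enter scope (depth=2)
Step 11: declare f=(read c)=27 at depth 2
Step 12: declare d=11 at depth 2
Step 13: declare a=46 at depth 2
Step 14: declare c=(read a)=46 at depth 2
Visible at query point: a=46 c=46 d=11 e=99 f=27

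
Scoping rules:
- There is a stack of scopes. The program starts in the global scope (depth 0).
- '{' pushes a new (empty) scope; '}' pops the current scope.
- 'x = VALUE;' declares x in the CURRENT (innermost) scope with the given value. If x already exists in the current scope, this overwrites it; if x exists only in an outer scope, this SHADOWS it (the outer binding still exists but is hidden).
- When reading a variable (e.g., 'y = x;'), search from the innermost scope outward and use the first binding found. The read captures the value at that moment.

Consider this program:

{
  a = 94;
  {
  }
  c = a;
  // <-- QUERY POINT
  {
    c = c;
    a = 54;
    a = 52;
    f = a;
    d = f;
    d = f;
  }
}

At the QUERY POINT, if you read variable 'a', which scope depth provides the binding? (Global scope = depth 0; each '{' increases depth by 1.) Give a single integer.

Step 1: enter scope (depth=1)
Step 2: declare a=94 at depth 1
Step 3: enter scope (depth=2)
Step 4: exit scope (depth=1)
Step 5: declare c=(read a)=94 at depth 1
Visible at query point: a=94 c=94

Answer: 1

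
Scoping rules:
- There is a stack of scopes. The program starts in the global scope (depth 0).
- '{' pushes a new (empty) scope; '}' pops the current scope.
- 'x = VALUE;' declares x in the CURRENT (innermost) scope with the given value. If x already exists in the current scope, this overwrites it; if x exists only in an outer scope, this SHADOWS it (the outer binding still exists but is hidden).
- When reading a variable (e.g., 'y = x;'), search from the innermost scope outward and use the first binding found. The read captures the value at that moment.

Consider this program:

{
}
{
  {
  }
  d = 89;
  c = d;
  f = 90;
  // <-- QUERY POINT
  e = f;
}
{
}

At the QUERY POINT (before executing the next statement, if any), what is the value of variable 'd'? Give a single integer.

Answer: 89

Derivation:
Step 1: enter scope (depth=1)
Step 2: exit scope (depth=0)
Step 3: enter scope (depth=1)
Step 4: enter scope (depth=2)
Step 5: exit scope (depth=1)
Step 6: declare d=89 at depth 1
Step 7: declare c=(read d)=89 at depth 1
Step 8: declare f=90 at depth 1
Visible at query point: c=89 d=89 f=90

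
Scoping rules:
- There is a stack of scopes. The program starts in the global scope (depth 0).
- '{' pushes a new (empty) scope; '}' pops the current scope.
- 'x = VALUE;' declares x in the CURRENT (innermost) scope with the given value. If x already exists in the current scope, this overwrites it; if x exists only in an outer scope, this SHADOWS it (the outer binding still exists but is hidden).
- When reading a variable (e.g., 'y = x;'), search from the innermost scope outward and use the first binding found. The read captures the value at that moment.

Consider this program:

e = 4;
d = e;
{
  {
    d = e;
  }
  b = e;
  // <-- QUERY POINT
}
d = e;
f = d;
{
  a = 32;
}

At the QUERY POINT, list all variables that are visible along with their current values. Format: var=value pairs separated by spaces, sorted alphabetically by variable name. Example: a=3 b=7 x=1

Step 1: declare e=4 at depth 0
Step 2: declare d=(read e)=4 at depth 0
Step 3: enter scope (depth=1)
Step 4: enter scope (depth=2)
Step 5: declare d=(read e)=4 at depth 2
Step 6: exit scope (depth=1)
Step 7: declare b=(read e)=4 at depth 1
Visible at query point: b=4 d=4 e=4

Answer: b=4 d=4 e=4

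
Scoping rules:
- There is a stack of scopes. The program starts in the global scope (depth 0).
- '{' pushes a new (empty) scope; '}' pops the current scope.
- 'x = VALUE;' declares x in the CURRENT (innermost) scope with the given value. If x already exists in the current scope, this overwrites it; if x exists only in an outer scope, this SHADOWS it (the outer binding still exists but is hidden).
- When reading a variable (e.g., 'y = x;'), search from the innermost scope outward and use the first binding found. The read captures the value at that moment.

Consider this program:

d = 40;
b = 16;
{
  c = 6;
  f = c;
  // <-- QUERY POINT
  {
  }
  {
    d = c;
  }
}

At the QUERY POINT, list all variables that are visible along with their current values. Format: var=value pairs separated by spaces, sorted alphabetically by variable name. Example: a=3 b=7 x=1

Step 1: declare d=40 at depth 0
Step 2: declare b=16 at depth 0
Step 3: enter scope (depth=1)
Step 4: declare c=6 at depth 1
Step 5: declare f=(read c)=6 at depth 1
Visible at query point: b=16 c=6 d=40 f=6

Answer: b=16 c=6 d=40 f=6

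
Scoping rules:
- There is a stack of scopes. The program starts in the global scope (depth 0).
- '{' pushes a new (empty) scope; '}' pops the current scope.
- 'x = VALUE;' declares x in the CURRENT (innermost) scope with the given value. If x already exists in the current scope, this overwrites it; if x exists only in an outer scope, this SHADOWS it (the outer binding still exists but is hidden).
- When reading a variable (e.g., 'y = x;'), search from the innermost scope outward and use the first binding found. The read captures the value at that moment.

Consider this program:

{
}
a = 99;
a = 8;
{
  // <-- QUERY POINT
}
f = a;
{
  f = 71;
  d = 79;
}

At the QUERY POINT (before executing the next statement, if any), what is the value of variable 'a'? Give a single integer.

Answer: 8

Derivation:
Step 1: enter scope (depth=1)
Step 2: exit scope (depth=0)
Step 3: declare a=99 at depth 0
Step 4: declare a=8 at depth 0
Step 5: enter scope (depth=1)
Visible at query point: a=8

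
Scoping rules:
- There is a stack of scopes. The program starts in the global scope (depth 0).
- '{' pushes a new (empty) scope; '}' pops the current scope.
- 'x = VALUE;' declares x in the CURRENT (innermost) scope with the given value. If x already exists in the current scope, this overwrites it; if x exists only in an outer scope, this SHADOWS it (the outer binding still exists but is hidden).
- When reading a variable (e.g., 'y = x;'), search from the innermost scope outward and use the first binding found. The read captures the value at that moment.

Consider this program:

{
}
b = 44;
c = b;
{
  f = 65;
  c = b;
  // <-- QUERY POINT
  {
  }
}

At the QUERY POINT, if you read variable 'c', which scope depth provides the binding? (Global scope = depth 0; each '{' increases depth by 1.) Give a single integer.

Step 1: enter scope (depth=1)
Step 2: exit scope (depth=0)
Step 3: declare b=44 at depth 0
Step 4: declare c=(read b)=44 at depth 0
Step 5: enter scope (depth=1)
Step 6: declare f=65 at depth 1
Step 7: declare c=(read b)=44 at depth 1
Visible at query point: b=44 c=44 f=65

Answer: 1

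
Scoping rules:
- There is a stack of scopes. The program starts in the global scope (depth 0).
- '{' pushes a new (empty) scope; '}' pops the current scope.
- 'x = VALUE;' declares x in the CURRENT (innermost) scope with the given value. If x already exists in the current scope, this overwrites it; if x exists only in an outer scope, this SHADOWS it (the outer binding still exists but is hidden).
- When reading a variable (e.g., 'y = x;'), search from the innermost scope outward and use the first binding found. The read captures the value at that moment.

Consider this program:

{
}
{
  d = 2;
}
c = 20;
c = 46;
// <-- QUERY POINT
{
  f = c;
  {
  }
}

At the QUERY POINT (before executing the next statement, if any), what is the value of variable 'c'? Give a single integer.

Answer: 46

Derivation:
Step 1: enter scope (depth=1)
Step 2: exit scope (depth=0)
Step 3: enter scope (depth=1)
Step 4: declare d=2 at depth 1
Step 5: exit scope (depth=0)
Step 6: declare c=20 at depth 0
Step 7: declare c=46 at depth 0
Visible at query point: c=46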